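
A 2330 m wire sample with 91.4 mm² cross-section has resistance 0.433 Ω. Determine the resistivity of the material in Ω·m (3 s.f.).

A = 91.4 mm² = 9.140e-05 m²
ρ = RA/L = (0.433)(9.140e-05)/(2330) = 1.70×10^-8 Ω·m

1.70×10^-8 Ω·m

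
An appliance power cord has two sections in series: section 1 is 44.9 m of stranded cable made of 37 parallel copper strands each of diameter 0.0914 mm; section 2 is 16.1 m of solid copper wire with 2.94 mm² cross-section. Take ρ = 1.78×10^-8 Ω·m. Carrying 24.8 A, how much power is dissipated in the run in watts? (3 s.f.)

Section 1: A_strand = π(4.5700e-05)² = 6.561e-09 m²; R₁ = ρL/(N·A_s) = (1.78×10^-8)(44.9)/(37×6.561e-09) = 3.292 Ω
Section 2: A = 2.94 mm² = 2.940e-06 m²
R₂ = (1.78×10^-8)(16.1)/(2.940e-06) = 0.09748 Ω
R = R₁ + R₂ = 3.39 Ω
P = I²R = (24.8)² × 3.39 = 2080 W

2080 W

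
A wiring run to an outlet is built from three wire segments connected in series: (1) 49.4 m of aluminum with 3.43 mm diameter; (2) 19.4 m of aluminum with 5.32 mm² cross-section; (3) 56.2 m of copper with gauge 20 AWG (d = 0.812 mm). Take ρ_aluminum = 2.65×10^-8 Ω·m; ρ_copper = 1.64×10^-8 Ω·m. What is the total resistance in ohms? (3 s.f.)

Seg 1: A = π(d/2)² = π(1.7150e-03 m)² = 9.240e-06 m²
R_1 = (2.65×10^-8)(49.4)/(9.240e-06) = 0.1417 Ω
Seg 2: A = 5.32 mm² = 5.320e-06 m²
R_2 = (2.65×10^-8)(19.4)/(5.320e-06) = 0.09664 Ω
Seg 3: A = π(0.812/2 mm)² = π(4.0600e-04 m)² = 5.178e-07 m²
R_3 = (1.64×10^-8)(56.2)/(5.178e-07) = 1.78 Ω
R_total = R_1 + R_2 + R_3 = 2.02 Ω

2.02 Ω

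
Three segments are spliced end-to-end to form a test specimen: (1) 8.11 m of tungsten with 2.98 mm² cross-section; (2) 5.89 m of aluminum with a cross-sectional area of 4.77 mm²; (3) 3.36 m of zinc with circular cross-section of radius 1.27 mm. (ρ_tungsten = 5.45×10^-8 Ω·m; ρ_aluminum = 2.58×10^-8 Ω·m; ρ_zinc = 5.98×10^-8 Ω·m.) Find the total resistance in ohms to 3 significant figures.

Seg 1: A = 2.98 mm² = 2.980e-06 m²
R_1 = (5.45×10^-8)(8.11)/(2.980e-06) = 0.1483 Ω
Seg 2: A = 4.77 mm² = 4.770e-06 m²
R_2 = (2.58×10^-8)(5.89)/(4.770e-06) = 0.03186 Ω
Seg 3: A = πr² = π(1.2700e-03 m)² = 5.067e-06 m²
R_3 = (5.98×10^-8)(3.36)/(5.067e-06) = 0.03965 Ω
R_total = R_1 + R_2 + R_3 = 0.220 Ω

0.220 Ω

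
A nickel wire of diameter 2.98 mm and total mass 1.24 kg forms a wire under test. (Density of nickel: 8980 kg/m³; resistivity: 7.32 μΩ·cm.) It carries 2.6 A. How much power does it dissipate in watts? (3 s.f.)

1.40 W

ρ = 7.32 μΩ·cm = 7.32×10^-8 Ω·m
A = π(d/2)² = π(1.4900e-03 m)² = 6.9746e-06 m²
L = m/(density·A) = 1.24/(8980×6.9746e-06) = 19.8 m
R = ρL/A = (7.32×10^-8)(19.8)/(6.9746e-06) = 0.2078 Ω
P = I²R = (2.6)² × 0.2078 = 1.40 W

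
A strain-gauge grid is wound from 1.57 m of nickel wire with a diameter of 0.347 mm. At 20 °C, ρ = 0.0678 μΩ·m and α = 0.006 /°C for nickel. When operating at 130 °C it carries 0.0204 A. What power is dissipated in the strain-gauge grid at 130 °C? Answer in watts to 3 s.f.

ρ = 0.0678 μΩ·m = 6.78×10^-8 Ω·m
A = π(d/2)² = π(1.7350e-04 m)² = 9.457e-08 m²
R₍20₎ = ρL/A = (6.78×10^-8)(1.57)/(9.457e-08) = 1.126 Ω
R₍130₎ = R₍20₎(1 + αΔT) = 1.126 × (1 + 0.006×110) = 1.868 Ω
P = I²R = (0.0204)² × 1.868 = 7.78×10^-4 W

7.78×10^-4 W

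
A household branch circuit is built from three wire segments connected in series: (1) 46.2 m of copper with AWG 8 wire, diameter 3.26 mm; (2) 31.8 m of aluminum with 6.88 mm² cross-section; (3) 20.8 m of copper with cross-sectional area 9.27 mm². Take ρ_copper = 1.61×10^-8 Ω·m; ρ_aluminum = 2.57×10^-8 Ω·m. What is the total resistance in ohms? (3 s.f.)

Seg 1: A = π(3.26/2 mm)² = π(1.6300e-03 m)² = 8.347e-06 m²
R_1 = (1.61×10^-8)(46.2)/(8.347e-06) = 0.08911 Ω
Seg 2: A = 6.88 mm² = 6.880e-06 m²
R_2 = (2.57×10^-8)(31.8)/(6.880e-06) = 0.1188 Ω
Seg 3: A = 9.27 mm² = 9.270e-06 m²
R_3 = (1.61×10^-8)(20.8)/(9.270e-06) = 0.03613 Ω
R_total = R_1 + R_2 + R_3 = 0.244 Ω

0.244 Ω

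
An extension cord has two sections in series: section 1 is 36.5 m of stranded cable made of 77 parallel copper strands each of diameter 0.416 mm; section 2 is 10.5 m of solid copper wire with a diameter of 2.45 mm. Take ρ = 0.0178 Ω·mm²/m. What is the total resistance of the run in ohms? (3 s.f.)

ρ = 0.0178 Ω·mm²/m = 1.78×10^-8 Ω·m
Section 1: A_strand = π(2.0800e-04)² = 1.359e-07 m²; R₁ = ρL/(N·A_s) = (1.78×10^-8)(36.5)/(77×1.359e-07) = 0.06208 Ω
Section 2: A = π(d/2)² = π(1.2250e-03 m)² = 4.714e-06 m²
R₂ = (1.78×10^-8)(10.5)/(4.714e-06) = 0.03964 Ω
R = R₁ + R₂ = 0.102 Ω

0.102 Ω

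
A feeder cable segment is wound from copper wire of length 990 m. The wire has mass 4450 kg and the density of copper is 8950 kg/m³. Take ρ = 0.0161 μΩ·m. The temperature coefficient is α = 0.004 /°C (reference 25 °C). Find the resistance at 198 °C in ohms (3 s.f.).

ρ = 0.0161 μΩ·m = 1.61×10^-8 Ω·m
A = m/(density·L) = 4450/(8950×990) = 5.0223e-04 m²
R = ρL/A = (1.61×10^-8)(990)/(5.0223e-04) = 0.03174 Ω
R(198 °C) = 0.03174 × (1 + 0.004×173) = 0.0537 Ω

0.0537 Ω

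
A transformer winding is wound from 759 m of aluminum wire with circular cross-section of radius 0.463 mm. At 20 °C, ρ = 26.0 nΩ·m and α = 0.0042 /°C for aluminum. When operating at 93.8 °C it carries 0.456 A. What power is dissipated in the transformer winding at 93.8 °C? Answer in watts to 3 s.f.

ρ = 26.0 nΩ·m = 2.60×10^-8 Ω·m
A = πr² = π(4.6300e-04 m)² = 6.735e-07 m²
R₍20₎ = ρL/A = (2.60×10^-8)(759)/(6.735e-07) = 29.3 Ω
R₍93.8₎ = R₍20₎(1 + αΔT) = 29.3 × (1 + 0.0042×73.8) = 38.38 Ω
P = I²R = (0.456)² × 38.38 = 7.98 W

7.98 W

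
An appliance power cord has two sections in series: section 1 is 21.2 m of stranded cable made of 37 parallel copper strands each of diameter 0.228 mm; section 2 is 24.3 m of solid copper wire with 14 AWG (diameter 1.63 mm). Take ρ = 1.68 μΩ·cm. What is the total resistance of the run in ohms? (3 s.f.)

0.431 Ω

ρ = 1.68 μΩ·cm = 1.68×10^-8 Ω·m
Section 1: A_strand = π(1.1400e-04)² = 4.083e-08 m²; R₁ = ρL/(N·A_s) = (1.68×10^-8)(21.2)/(37×4.083e-08) = 0.2358 Ω
Section 2: A = π(1.63/2 mm)² = π(8.1500e-04 m)² = 2.087e-06 m²
R₂ = (1.68×10^-8)(24.3)/(2.087e-06) = 0.1956 Ω
R = R₁ + R₂ = 0.431 Ω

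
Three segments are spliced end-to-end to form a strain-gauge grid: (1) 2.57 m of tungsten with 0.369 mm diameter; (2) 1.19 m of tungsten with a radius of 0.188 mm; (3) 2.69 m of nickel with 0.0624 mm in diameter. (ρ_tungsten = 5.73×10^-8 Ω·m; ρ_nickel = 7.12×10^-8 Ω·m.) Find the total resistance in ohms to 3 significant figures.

Seg 1: A = π(d/2)² = π(1.8450e-04 m)² = 1.069e-07 m²
R_1 = (5.73×10^-8)(2.57)/(1.069e-07) = 1.377 Ω
Seg 2: A = πr² = π(1.8800e-04 m)² = 1.110e-07 m²
R_2 = (5.73×10^-8)(1.19)/(1.110e-07) = 0.6141 Ω
Seg 3: A = π(d/2)² = π(3.1200e-05 m)² = 3.058e-09 m²
R_3 = (7.12×10^-8)(2.69)/(3.058e-09) = 62.63 Ω
R_total = R_1 + R_2 + R_3 = 64.6 Ω

64.6 Ω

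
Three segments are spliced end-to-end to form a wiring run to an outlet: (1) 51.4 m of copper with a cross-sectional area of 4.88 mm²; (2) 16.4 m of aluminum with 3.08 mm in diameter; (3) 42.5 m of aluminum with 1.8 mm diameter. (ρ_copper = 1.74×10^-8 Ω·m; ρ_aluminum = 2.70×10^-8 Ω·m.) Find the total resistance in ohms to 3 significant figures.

0.694 Ω

Seg 1: A = 4.88 mm² = 4.880e-06 m²
R_1 = (1.74×10^-8)(51.4)/(4.880e-06) = 0.1833 Ω
Seg 2: A = π(d/2)² = π(1.5400e-03 m)² = 7.451e-06 m²
R_2 = (2.70×10^-8)(16.4)/(7.451e-06) = 0.05943 Ω
Seg 3: A = π(d/2)² = π(9.0000e-04 m)² = 2.545e-06 m²
R_3 = (2.70×10^-8)(42.5)/(2.545e-06) = 0.4509 Ω
R_total = R_1 + R_2 + R_3 = 0.694 Ω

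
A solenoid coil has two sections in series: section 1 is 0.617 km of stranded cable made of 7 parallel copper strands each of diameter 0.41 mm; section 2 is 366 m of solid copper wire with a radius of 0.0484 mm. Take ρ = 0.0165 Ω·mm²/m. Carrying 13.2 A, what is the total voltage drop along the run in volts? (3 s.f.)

11000 V

ρ = 0.0165 Ω·mm²/m = 1.65×10^-8 Ω·m
Section 1: A_strand = π(2.0500e-04)² = 1.320e-07 m²; R₁ = ρL/(N·A_s) = (1.65×10^-8)(617)/(7×1.320e-07) = 11.02 Ω
Section 2: A = πr² = π(4.8400e-05 m)² = 7.359e-09 m²
R₂ = (1.65×10^-8)(366)/(7.359e-09) = 820.6 Ω
R = R₁ + R₂ = 831.6 Ω
V = IR = 13.2 × 831.6 = 11000 V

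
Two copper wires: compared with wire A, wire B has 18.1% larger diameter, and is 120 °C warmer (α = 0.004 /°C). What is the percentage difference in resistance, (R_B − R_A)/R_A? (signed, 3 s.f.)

R ∝ ρL/d² with ρ ∝ (1+αΔT), so R_B/R_A = (1 + 18.1/100)⁻² × (1 + 0.004×120)
= 0.717 × 1.48 = 1.061
(R_B − R_A)/R_A = 1.061 − 1 = 6.11%

6.11%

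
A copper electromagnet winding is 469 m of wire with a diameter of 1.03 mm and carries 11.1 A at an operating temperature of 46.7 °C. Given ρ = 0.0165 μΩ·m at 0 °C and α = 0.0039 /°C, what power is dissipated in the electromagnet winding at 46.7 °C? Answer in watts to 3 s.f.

ρ = 0.0165 μΩ·m = 1.65×10^-8 Ω·m
A = π(d/2)² = π(5.1500e-04 m)² = 8.332e-07 m²
R₍0₎ = ρL/A = (1.65×10^-8)(469)/(8.332e-07) = 9.287 Ω
R₍46.7₎ = R₍0₎(1 + αΔT) = 9.287 × (1 + 0.0039×46.7) = 10.98 Ω
P = I²R = (11.1)² × 10.98 = 1350 W

1350 W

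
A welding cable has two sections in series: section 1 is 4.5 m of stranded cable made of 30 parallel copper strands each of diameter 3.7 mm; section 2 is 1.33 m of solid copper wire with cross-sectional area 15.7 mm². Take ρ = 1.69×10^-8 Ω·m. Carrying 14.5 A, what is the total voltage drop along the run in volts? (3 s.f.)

0.0242 V

Section 1: A_strand = π(1.8500e-03)² = 1.075e-05 m²; R₁ = ρL/(N·A_s) = (1.69×10^-8)(4.5)/(30×1.075e-05) = 2.358×10^-4 Ω
Section 2: A = 15.7 mm² = 1.570e-05 m²
R₂ = (1.69×10^-8)(1.33)/(1.570e-05) = 0.001432 Ω
R = R₁ + R₂ = 0.001667 Ω
V = IR = 14.5 × 0.001667 = 0.0242 V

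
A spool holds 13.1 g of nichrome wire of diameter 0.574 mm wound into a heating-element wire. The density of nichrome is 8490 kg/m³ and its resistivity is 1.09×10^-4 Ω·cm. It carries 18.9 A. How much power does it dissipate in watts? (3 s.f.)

8970 W

ρ = 1.09×10^-4 Ω·cm = 1.09×10^-6 Ω·m
A = π(d/2)² = π(2.8700e-04 m)² = 2.5877e-07 m²
L = m/(density·A) = 0.0131/(8490×2.5877e-07) = 5.963 m
R = ρL/A = (1.09×10^-6)(5.963)/(2.5877e-07) = 25.12 Ω
P = I²R = (18.9)² × 25.12 = 8970 W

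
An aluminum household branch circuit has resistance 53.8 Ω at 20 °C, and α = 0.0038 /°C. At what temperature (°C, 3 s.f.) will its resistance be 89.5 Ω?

R = R₀(1 + α(T − T₀)) ⇒ T = T₀ + (R/R₀ − 1)/α
T = 20 + (89.5/53.8 − 1)/0.0038 = 20 + (0.6636)/0.0038 = 195 °C

195 °C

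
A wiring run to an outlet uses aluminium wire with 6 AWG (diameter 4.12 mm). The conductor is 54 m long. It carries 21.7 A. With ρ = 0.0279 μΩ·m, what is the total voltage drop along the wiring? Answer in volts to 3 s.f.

2.45 V

ρ = 0.0279 μΩ·m = 2.79×10^-8 Ω·m
A = π(4.12/2 mm)² = π(2.0600e-03 m)² = 1.333e-05 m²
R = ρL/A = (2.79×10^-8)(54)/(1.333e-05) = 0.113 Ω
V = IR = 21.7 × 0.113 = 2.45 V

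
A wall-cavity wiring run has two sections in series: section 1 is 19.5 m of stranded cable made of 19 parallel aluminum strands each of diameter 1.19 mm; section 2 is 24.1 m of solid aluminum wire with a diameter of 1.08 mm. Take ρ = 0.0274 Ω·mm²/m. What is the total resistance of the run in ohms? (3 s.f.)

ρ = 0.0274 Ω·mm²/m = 2.74×10^-8 Ω·m
Section 1: A_strand = π(5.9500e-04)² = 1.112e-06 m²; R₁ = ρL/(N·A_s) = (2.74×10^-8)(19.5)/(19×1.112e-06) = 0.02528 Ω
Section 2: A = π(d/2)² = π(5.4000e-04 m)² = 9.161e-07 m²
R₂ = (2.74×10^-8)(24.1)/(9.161e-07) = 0.7208 Ω
R = R₁ + R₂ = 0.746 Ω

0.746 Ω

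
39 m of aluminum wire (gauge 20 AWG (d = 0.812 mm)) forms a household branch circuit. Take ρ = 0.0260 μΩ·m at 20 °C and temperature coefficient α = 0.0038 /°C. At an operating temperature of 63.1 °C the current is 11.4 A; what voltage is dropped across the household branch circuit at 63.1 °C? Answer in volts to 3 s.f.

26.0 V

ρ = 0.0260 μΩ·m = 2.60×10^-8 Ω·m
A = π(0.812/2 mm)² = π(4.0600e-04 m)² = 5.178e-07 m²
R₍20₎ = ρL/A = (2.60×10^-8)(39)/(5.178e-07) = 1.958 Ω
R₍63.1₎ = R₍20₎(1 + αΔT) = 1.958 × (1 + 0.0038×43.1) = 2.279 Ω
V = IR = 11.4 × 2.279 = 26.0 V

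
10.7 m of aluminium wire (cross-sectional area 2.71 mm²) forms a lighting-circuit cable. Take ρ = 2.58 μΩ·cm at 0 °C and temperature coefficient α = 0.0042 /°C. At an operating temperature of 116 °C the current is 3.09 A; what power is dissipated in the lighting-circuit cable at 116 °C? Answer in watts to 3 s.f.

ρ = 2.58 μΩ·cm = 2.58×10^-8 Ω·m
A = 2.71 mm² = 2.710e-06 m²
R₍0₎ = ρL/A = (2.58×10^-8)(10.7)/(2.710e-06) = 0.1019 Ω
R₍116₎ = R₍0₎(1 + αΔT) = 0.1019 × (1 + 0.0042×116) = 0.1515 Ω
P = I²R = (3.09)² × 0.1515 = 1.45 W

1.45 W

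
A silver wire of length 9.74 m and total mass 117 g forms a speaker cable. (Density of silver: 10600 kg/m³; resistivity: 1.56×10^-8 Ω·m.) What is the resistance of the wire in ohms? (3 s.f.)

A = m/(density·L) = 0.117/(10600×9.74) = 1.1332e-06 m²
R = ρL/A = (1.56×10^-8)(9.74)/(1.1332e-06) = 0.134 Ω

0.134 Ω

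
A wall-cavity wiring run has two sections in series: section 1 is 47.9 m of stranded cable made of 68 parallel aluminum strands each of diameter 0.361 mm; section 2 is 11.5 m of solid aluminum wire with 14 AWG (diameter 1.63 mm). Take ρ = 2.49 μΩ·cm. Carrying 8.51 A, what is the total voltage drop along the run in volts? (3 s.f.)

2.63 V

ρ = 2.49 μΩ·cm = 2.49×10^-8 Ω·m
Section 1: A_strand = π(1.8050e-04)² = 1.024e-07 m²; R₁ = ρL/(N·A_s) = (2.49×10^-8)(47.9)/(68×1.024e-07) = 0.1714 Ω
Section 2: A = π(1.63/2 mm)² = π(8.1500e-04 m)² = 2.087e-06 m²
R₂ = (2.49×10^-8)(11.5)/(2.087e-06) = 0.1372 Ω
R = R₁ + R₂ = 0.3086 Ω
V = IR = 8.51 × 0.3086 = 2.63 V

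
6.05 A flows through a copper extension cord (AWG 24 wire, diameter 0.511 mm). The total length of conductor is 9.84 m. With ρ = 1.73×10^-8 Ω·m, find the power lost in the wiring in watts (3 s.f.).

30.4 W

A = π(0.511/2 mm)² = π(2.5550e-04 m)² = 2.051e-07 m²
R = ρL/A = (1.73×10^-8)(9.84)/(2.051e-07) = 0.8301 Ω
P = I²R = (6.05)² × 0.8301 = 30.4 W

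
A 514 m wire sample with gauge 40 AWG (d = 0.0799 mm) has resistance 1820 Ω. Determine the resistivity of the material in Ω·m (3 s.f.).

A = π(0.0799/2 mm)² = π(3.9950e-05 m)² = 5.014e-09 m²
ρ = RA/L = (1820)(5.014e-09)/(514) = 1.78×10^-8 Ω·m

1.78×10^-8 Ω·m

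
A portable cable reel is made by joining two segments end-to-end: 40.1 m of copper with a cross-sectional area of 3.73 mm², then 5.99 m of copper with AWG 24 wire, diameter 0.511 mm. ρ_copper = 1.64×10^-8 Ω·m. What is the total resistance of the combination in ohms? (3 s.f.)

0.655 Ω

Segment 1: A = 3.73 mm² = 3.730e-06 m²
R₁ = ρL/A = (1.64×10^-8)(40.1)/(3.730e-06) = 0.1763 Ω
Segment 2: A = π(0.511/2 mm)² = π(2.5550e-04 m)² = 2.051e-07 m²
R₂ = (1.64×10^-8)(5.99)/(2.051e-07) = 0.479 Ω
R = R₁ + R₂ = 0.655 Ω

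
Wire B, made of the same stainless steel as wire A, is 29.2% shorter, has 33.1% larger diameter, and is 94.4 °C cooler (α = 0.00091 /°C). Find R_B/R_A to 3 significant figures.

R ∝ ρL/d² with ρ ∝ (1+αΔT), so R_B/R_A = (1 − 29.2/100) × (1 + 33.1/100)⁻² × (1 − 0.00091×94.4)
= 0.708 × 0.5645 × 0.9141 = 0.365

0.365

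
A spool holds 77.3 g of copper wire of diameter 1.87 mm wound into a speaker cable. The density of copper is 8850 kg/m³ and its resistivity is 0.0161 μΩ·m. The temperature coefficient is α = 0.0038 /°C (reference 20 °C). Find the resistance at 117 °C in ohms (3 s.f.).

ρ = 0.0161 μΩ·m = 1.61×10^-8 Ω·m
A = π(d/2)² = π(9.3500e-04 m)² = 2.7465e-06 m²
L = m/(density·A) = 0.0773/(8850×2.7465e-06) = 3.18 m
R = ρL/A = (1.61×10^-8)(3.18)/(2.7465e-06) = 0.01864 Ω
R(117 °C) = 0.01864 × (1 + 0.0038×97) = 0.0255 Ω

0.0255 Ω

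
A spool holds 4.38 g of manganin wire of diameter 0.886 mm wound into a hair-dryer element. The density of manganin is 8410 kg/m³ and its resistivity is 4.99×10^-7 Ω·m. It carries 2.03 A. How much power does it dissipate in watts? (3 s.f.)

2.82 W

A = π(d/2)² = π(4.4300e-04 m)² = 6.1653e-07 m²
L = m/(density·A) = 0.00438/(8410×6.1653e-07) = 0.8447 m
R = ρL/A = (4.99×10^-7)(0.8447)/(6.1653e-07) = 0.6837 Ω
P = I²R = (2.03)² × 0.6837 = 2.82 W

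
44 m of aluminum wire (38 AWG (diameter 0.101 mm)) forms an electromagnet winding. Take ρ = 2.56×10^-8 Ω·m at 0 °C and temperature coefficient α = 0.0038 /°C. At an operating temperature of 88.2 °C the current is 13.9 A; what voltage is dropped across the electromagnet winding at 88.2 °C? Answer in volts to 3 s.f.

2610 V

A = π(0.101/2 mm)² = π(5.0500e-05 m)² = 8.012e-09 m²
R₍0₎ = ρL/A = (2.56×10^-8)(44)/(8.012e-09) = 140.6 Ω
R₍88.2₎ = R₍0₎(1 + αΔT) = 140.6 × (1 + 0.0038×88.2) = 187.7 Ω
V = IR = 13.9 × 187.7 = 2610 V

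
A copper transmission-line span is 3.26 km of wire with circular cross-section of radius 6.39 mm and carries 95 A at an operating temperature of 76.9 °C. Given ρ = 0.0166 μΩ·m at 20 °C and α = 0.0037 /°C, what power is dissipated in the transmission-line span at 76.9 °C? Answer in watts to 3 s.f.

4610 W

ρ = 0.0166 μΩ·m = 1.66×10^-8 Ω·m
A = πr² = π(6.3900e-03 m)² = 1.283e-04 m²
R₍20₎ = ρL/A = (1.66×10^-8)(3260)/(1.283e-04) = 0.4219 Ω
R₍76.9₎ = R₍20₎(1 + αΔT) = 0.4219 × (1 + 0.0037×56.9) = 0.5107 Ω
P = I²R = (95)² × 0.5107 = 4610 W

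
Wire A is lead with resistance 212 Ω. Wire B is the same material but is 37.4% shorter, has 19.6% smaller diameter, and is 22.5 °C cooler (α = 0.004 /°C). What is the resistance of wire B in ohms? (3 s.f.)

187 Ω

R ∝ ρL/d² with ρ ∝ (1+αΔT), so R_B/R_A = (1 − 37.4/100) × (1 − 19.6/100)⁻² × (1 − 0.004×22.5)
= 0.626 × 1.547 × 0.91 = 0.8813
R_B = 0.8813 × 212 = 187 Ω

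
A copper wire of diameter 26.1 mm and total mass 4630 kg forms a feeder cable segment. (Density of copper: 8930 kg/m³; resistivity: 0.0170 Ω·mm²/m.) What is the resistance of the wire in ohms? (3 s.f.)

0.0308 Ω

ρ = 0.0170 Ω·mm²/m = 1.70×10^-8 Ω·m
A = π(d/2)² = π(1.3050e-02 m)² = 5.3502e-04 m²
L = m/(density·A) = 4630/(8930×5.3502e-04) = 969.1 m
R = ρL/A = (1.70×10^-8)(969.1)/(5.3502e-04) = 0.0308 Ω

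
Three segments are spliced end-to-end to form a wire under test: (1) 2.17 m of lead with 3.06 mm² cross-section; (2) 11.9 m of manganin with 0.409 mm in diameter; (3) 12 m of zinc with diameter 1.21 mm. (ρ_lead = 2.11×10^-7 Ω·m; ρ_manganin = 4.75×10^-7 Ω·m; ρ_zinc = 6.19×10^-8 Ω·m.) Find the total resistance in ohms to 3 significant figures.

43.8 Ω

Seg 1: A = 3.06 mm² = 3.060e-06 m²
R_1 = (2.11×10^-7)(2.17)/(3.060e-06) = 0.1496 Ω
Seg 2: A = π(d/2)² = π(2.0450e-04 m)² = 1.314e-07 m²
R_2 = (4.75×10^-7)(11.9)/(1.314e-07) = 43.02 Ω
Seg 3: A = π(d/2)² = π(6.0500e-04 m)² = 1.150e-06 m²
R_3 = (6.19×10^-8)(12)/(1.150e-06) = 0.646 Ω
R_total = R_1 + R_2 + R_3 = 43.8 Ω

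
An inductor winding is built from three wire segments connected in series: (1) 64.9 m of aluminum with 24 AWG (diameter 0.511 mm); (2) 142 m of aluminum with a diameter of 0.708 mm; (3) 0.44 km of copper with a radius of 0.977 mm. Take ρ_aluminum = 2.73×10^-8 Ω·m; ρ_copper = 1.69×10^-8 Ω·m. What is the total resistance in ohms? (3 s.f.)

Seg 1: A = π(0.511/2 mm)² = π(2.5550e-04 m)² = 2.051e-07 m²
R_1 = (2.73×10^-8)(64.9)/(2.051e-07) = 8.639 Ω
Seg 2: A = π(d/2)² = π(3.5400e-04 m)² = 3.937e-07 m²
R_2 = (2.73×10^-8)(142)/(3.937e-07) = 9.847 Ω
Seg 3: A = πr² = π(9.7700e-04 m)² = 2.999e-06 m²
R_3 = (1.69×10^-8)(440)/(2.999e-06) = 2.48 Ω
R_total = R_1 + R_2 + R_3 = 21.0 Ω

21.0 Ω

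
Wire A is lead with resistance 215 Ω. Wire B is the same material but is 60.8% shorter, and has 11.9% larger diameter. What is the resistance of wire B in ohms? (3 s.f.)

67.3 Ω

R ∝ L/d², so R_B/R_A = (1 − 60.8/100) × (1 + 11.9/100)⁻²
= 0.392 × 0.7986 = 0.3131
R_B = 0.3131 × 215 = 67.3 Ω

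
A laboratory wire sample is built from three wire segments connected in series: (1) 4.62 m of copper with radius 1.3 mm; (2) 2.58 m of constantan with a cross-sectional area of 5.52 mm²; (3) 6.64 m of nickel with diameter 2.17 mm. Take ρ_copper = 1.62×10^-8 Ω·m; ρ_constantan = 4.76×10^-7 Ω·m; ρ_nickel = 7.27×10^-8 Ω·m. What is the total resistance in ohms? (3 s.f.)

Seg 1: A = πr² = π(1.3000e-03 m)² = 5.309e-06 m²
R_1 = (1.62×10^-8)(4.62)/(5.309e-06) = 0.0141 Ω
Seg 2: A = 5.52 mm² = 5.520e-06 m²
R_2 = (4.76×10^-7)(2.58)/(5.520e-06) = 0.2225 Ω
Seg 3: A = π(d/2)² = π(1.0850e-03 m)² = 3.698e-06 m²
R_3 = (7.27×10^-8)(6.64)/(3.698e-06) = 0.1305 Ω
R_total = R_1 + R_2 + R_3 = 0.367 Ω

0.367 Ω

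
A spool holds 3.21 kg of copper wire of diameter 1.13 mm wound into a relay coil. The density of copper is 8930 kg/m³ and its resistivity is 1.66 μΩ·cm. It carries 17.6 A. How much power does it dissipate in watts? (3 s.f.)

ρ = 1.66 μΩ·cm = 1.66×10^-8 Ω·m
A = π(d/2)² = π(5.6500e-04 m)² = 1.0029e-06 m²
L = m/(density·A) = 3.21/(8930×1.0029e-06) = 358.4 m
R = ρL/A = (1.66×10^-8)(358.4)/(1.0029e-06) = 5.933 Ω
P = I²R = (17.6)² × 5.933 = 1840 W

1840 W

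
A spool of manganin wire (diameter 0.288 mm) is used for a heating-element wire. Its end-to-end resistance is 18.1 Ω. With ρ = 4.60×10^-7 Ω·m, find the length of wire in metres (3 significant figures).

A = π(d/2)² = π(1.4400e-04 m)² = 6.514e-08 m²
L = RA/ρ = (18.1)(6.514e-08)/(4.60×10^-7) = 2.56 m

2.56 m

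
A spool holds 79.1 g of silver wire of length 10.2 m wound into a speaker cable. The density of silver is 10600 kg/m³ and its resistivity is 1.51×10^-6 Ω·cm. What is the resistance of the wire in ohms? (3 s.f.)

ρ = 1.51×10^-6 Ω·cm = 1.51×10^-8 Ω·m
A = m/(density·L) = 0.0791/(10600×10.2) = 7.3159e-07 m²
R = ρL/A = (1.51×10^-8)(10.2)/(7.3159e-07) = 0.211 Ω

0.211 Ω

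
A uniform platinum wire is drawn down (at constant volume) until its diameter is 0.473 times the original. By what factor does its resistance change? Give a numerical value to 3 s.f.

20.0

Volume constant ⇒ L' = L/r² with r = 0.473. R' = ρL'/A' = ρ(L/r²)/(πr²d₀²/4) = R/r⁴.
Factor = 20.0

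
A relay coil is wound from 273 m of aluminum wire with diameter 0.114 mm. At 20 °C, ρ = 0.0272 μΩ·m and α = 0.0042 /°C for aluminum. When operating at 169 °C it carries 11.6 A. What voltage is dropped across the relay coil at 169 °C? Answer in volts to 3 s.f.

13700 V

ρ = 0.0272 μΩ·m = 2.72×10^-8 Ω·m
A = π(d/2)² = π(5.7000e-05 m)² = 1.021e-08 m²
R₍20₎ = ρL/A = (2.72×10^-8)(273)/(1.021e-08) = 727.5 Ω
R₍169₎ = R₍20₎(1 + αΔT) = 727.5 × (1 + 0.0042×149) = 1183 Ω
V = IR = 11.6 × 1183 = 13700 V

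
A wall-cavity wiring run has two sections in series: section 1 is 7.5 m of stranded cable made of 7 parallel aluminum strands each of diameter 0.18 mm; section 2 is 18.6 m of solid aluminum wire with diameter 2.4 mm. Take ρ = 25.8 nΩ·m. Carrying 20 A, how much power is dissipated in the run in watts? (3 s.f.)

ρ = 25.8 nΩ·m = 2.58×10^-8 Ω·m
Section 1: A_strand = π(9.0000e-05)² = 2.545e-08 m²; R₁ = ρL/(N·A_s) = (2.58×10^-8)(7.5)/(7×2.545e-08) = 1.086 Ω
Section 2: A = π(d/2)² = π(1.2000e-03 m)² = 4.524e-06 m²
R₂ = (2.58×10^-8)(18.6)/(4.524e-06) = 0.1061 Ω
R = R₁ + R₂ = 1.192 Ω
P = I²R = (20)² × 1.192 = 477 W

477 W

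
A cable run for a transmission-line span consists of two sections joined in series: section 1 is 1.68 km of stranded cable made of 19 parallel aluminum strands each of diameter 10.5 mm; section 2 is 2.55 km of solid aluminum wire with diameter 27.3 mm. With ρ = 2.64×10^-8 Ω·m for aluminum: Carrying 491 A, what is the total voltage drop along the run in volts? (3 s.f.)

Section 1: A_strand = π(5.2500e-03)² = 8.659e-05 m²; R₁ = ρL/(N·A_s) = (2.64×10^-8)(1680)/(19×8.659e-05) = 0.02696 Ω
Section 2: A = π(d/2)² = π(1.3650e-02 m)² = 5.853e-04 m²
R₂ = (2.64×10^-8)(2550)/(5.853e-04) = 0.115 Ω
R = R₁ + R₂ = 0.142 Ω
V = IR = 491 × 0.142 = 69.7 V

69.7 V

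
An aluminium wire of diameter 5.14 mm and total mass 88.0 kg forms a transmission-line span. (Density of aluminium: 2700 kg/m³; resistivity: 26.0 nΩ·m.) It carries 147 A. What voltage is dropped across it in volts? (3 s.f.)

289 V

ρ = 26.0 nΩ·m = 2.60×10^-8 Ω·m
A = π(d/2)² = π(2.5700e-03 m)² = 2.0750e-05 m²
L = m/(density·A) = 88/(2700×2.0750e-05) = 1571 m
R = ρL/A = (2.60×10^-8)(1571)/(2.0750e-05) = 1.968 Ω
V = IR = 147 × 1.968 = 289 V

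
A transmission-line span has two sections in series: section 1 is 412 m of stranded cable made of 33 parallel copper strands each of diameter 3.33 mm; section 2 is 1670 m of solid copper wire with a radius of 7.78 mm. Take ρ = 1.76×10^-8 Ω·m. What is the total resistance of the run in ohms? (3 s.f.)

0.180 Ω

Section 1: A_strand = π(1.6650e-03)² = 8.709e-06 m²; R₁ = ρL/(N·A_s) = (1.76×10^-8)(412)/(33×8.709e-06) = 0.02523 Ω
Section 2: A = πr² = π(7.7800e-03 m)² = 1.902e-04 m²
R₂ = (1.76×10^-8)(1670)/(1.902e-04) = 0.1546 Ω
R = R₁ + R₂ = 0.180 Ω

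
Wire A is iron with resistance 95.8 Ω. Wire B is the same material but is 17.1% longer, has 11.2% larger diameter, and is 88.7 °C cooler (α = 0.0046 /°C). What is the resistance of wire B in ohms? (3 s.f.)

R ∝ ρL/d² with ρ ∝ (1+αΔT), so R_B/R_A = (1 + 17.1/100) × (1 + 11.2/100)⁻² × (1 − 0.0046×88.7)
= 1.171 × 0.8087 × 0.592 = 0.5606
R_B = 0.5606 × 95.8 = 53.7 Ω

53.7 Ω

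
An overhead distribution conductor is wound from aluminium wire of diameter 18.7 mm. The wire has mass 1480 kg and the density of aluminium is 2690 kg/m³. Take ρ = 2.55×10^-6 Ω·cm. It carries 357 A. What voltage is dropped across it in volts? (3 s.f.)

66.4 V

ρ = 2.55×10^-6 Ω·cm = 2.55×10^-8 Ω·m
A = π(d/2)² = π(9.3500e-03 m)² = 2.7465e-04 m²
L = m/(density·A) = 1480/(2690×2.7465e-04) = 2003 m
R = ρL/A = (2.55×10^-8)(2003)/(2.7465e-04) = 0.186 Ω
V = IR = 357 × 0.186 = 66.4 V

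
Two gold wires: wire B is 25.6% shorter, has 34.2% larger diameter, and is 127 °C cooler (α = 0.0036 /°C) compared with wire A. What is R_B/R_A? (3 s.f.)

0.224

R ∝ ρL/d² with ρ ∝ (1+αΔT), so R_B/R_A = (1 − 25.6/100) × (1 + 34.2/100)⁻² × (1 − 0.0036×127)
= 0.744 × 0.5553 × 0.5428 = 0.224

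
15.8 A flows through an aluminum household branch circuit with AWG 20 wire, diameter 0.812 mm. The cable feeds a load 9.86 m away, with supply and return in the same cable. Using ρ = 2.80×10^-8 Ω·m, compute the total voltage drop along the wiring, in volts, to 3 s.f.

A = π(0.812/2 mm)² = π(4.0600e-04 m)² = 5.178e-07 m²
Total conductor length (both ways) L = 2 × 9.86 = 19.72 m
R = ρL/A = (2.80×10^-8)(19.72)/(5.178e-07) = 1.066 Ω
V = IR = 15.8 × 1.066 = 16.8 V

16.8 V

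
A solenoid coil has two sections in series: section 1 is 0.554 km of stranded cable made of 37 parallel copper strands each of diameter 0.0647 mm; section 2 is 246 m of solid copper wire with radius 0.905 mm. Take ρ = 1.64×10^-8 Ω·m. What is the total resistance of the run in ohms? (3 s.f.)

Section 1: A_strand = π(3.2350e-05)² = 3.288e-09 m²; R₁ = ρL/(N·A_s) = (1.64×10^-8)(554)/(37×3.288e-09) = 74.69 Ω
Section 2: A = πr² = π(9.0500e-04 m)² = 2.573e-06 m²
R₂ = (1.64×10^-8)(246)/(2.573e-06) = 1.568 Ω
R = R₁ + R₂ = 76.3 Ω

76.3 Ω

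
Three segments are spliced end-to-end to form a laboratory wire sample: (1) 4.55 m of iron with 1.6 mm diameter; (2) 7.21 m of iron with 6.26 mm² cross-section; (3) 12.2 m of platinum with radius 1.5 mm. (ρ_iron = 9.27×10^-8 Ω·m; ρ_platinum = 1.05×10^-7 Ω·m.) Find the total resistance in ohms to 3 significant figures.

0.498 Ω

Seg 1: A = π(d/2)² = π(8.0000e-04 m)² = 2.011e-06 m²
R_1 = (9.27×10^-8)(4.55)/(2.011e-06) = 0.2098 Ω
Seg 2: A = 6.26 mm² = 6.260e-06 m²
R_2 = (9.27×10^-8)(7.21)/(6.260e-06) = 0.1068 Ω
Seg 3: A = πr² = π(1.5000e-03 m)² = 7.069e-06 m²
R_3 = (1.05×10^-7)(12.2)/(7.069e-06) = 0.1812 Ω
R_total = R_1 + R_2 + R_3 = 0.498 Ω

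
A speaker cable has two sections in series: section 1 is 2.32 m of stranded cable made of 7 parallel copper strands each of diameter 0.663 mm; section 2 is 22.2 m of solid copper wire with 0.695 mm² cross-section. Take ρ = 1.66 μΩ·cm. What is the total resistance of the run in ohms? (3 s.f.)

ρ = 1.66 μΩ·cm = 1.66×10^-8 Ω·m
Section 1: A_strand = π(3.3150e-04)² = 3.452e-07 m²; R₁ = ρL/(N·A_s) = (1.66×10^-8)(2.32)/(7×3.452e-07) = 0.01594 Ω
Section 2: A = 0.695 mm² = 6.950e-07 m²
R₂ = (1.66×10^-8)(22.2)/(6.950e-07) = 0.5302 Ω
R = R₁ + R₂ = 0.546 Ω

0.546 Ω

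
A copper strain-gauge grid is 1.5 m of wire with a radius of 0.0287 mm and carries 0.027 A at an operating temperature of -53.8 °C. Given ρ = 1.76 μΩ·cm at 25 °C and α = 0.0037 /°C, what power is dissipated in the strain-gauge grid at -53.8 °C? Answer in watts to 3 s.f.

ρ = 1.76 μΩ·cm = 1.76×10^-8 Ω·m
A = πr² = π(2.8700e-05 m)² = 2.588e-09 m²
R₍25₎ = ρL/A = (1.76×10^-8)(1.5)/(2.588e-09) = 10.2 Ω
R₍-53.8₎ = R₍25₎(1 + αΔT) = 10.2 × (1 + 0.0037×-78.8) = 7.228 Ω
P = I²R = (0.027)² × 7.228 = 0.00527 W

0.00527 W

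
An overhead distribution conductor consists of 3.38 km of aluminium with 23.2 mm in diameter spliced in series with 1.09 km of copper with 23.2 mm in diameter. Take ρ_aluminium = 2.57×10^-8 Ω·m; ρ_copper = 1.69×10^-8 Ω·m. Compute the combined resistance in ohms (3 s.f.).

0.249 Ω

Segment 1: A = π(d/2)² = π(1.1600e-02 m)² = 4.227e-04 m²
R₁ = ρL/A = (2.57×10^-8)(3380)/(4.227e-04) = 0.2055 Ω
R₂ = (1.69×10^-8)(1090)/(4.227e-04) = 0.04358 Ω
R = R₁ + R₂ = 0.249 Ω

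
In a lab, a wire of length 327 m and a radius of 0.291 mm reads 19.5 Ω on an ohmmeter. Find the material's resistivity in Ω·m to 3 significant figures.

A = πr² = π(2.9100e-04 m)² = 2.660e-07 m²
ρ = RA/L = (19.5)(2.660e-07)/(327) = 1.59×10^-8 Ω·m

1.59×10^-8 Ω·m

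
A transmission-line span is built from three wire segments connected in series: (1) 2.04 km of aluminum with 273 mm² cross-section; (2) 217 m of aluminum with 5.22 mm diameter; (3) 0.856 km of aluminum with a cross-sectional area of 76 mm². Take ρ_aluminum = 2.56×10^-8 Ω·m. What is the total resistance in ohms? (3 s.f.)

Seg 1: A = 273 mm² = 2.730e-04 m²
R_1 = (2.56×10^-8)(2040)/(2.730e-04) = 0.1913 Ω
Seg 2: A = π(d/2)² = π(2.6100e-03 m)² = 2.140e-05 m²
R_2 = (2.56×10^-8)(217)/(2.140e-05) = 0.2596 Ω
Seg 3: A = 76 mm² = 7.600e-05 m²
R_3 = (2.56×10^-8)(856)/(7.600e-05) = 0.2883 Ω
R_total = R_1 + R_2 + R_3 = 0.739 Ω

0.739 Ω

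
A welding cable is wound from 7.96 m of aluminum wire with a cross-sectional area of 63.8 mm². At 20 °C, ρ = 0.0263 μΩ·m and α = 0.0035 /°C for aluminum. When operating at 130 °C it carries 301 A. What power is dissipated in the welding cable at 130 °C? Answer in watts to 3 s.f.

ρ = 0.0263 μΩ·m = 2.63×10^-8 Ω·m
A = 63.8 mm² = 6.380e-05 m²
R₍20₎ = ρL/A = (2.63×10^-8)(7.96)/(6.380e-05) = 0.003281 Ω
R₍130₎ = R₍20₎(1 + αΔT) = 0.003281 × (1 + 0.0035×110) = 0.004545 Ω
P = I²R = (301)² × 0.004545 = 412 W

412 W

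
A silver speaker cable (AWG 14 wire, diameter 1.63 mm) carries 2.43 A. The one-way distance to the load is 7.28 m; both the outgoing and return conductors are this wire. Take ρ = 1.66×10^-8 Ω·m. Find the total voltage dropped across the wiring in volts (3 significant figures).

A = π(1.63/2 mm)² = π(8.1500e-04 m)² = 2.087e-06 m²
Total conductor length (both ways) L = 2 × 7.28 = 14.56 m
R = ρL/A = (1.66×10^-8)(14.56)/(2.087e-06) = 0.1158 Ω
V = IR = 2.43 × 0.1158 = 0.281 V

0.281 V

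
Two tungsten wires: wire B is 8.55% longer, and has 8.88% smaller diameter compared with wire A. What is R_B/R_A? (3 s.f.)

1.31

R ∝ L/d², so R_B/R_A = (1 + 8.55/100) × (1 − 8.88/100)⁻²
= 1.085 × 1.204 = 1.31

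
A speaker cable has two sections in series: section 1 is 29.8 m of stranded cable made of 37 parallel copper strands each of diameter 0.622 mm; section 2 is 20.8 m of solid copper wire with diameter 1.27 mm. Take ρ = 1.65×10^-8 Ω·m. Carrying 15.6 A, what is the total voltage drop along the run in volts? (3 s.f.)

Section 1: A_strand = π(3.1100e-04)² = 3.039e-07 m²; R₁ = ρL/(N·A_s) = (1.65×10^-8)(29.8)/(37×3.039e-07) = 0.04373 Ω
Section 2: A = π(d/2)² = π(6.3500e-04 m)² = 1.267e-06 m²
R₂ = (1.65×10^-8)(20.8)/(1.267e-06) = 0.2709 Ω
R = R₁ + R₂ = 0.3147 Ω
V = IR = 15.6 × 0.3147 = 4.91 V

4.91 V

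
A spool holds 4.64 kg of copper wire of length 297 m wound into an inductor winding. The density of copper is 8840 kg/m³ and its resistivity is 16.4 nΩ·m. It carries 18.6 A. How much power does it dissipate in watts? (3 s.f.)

953 W

ρ = 16.4 nΩ·m = 1.64×10^-8 Ω·m
A = m/(density·L) = 4.64/(8840×297) = 1.7673e-06 m²
R = ρL/A = (1.64×10^-8)(297)/(1.7673e-06) = 2.756 Ω
P = I²R = (18.6)² × 2.756 = 953 W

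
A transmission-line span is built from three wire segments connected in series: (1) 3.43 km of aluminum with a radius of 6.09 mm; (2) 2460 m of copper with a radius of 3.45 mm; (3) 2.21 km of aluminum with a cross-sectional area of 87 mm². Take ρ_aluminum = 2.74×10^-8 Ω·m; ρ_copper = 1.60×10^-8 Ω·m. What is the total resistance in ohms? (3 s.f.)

Seg 1: A = πr² = π(6.0900e-03 m)² = 1.165e-04 m²
R_1 = (2.74×10^-8)(3430)/(1.165e-04) = 0.8066 Ω
Seg 2: A = πr² = π(3.4500e-03 m)² = 3.739e-05 m²
R_2 = (1.60×10^-8)(2460)/(3.739e-05) = 1.053 Ω
Seg 3: A = 87 mm² = 8.700e-05 m²
R_3 = (2.74×10^-8)(2210)/(8.700e-05) = 0.696 Ω
R_total = R_1 + R_2 + R_3 = 2.56 Ω

2.56 Ω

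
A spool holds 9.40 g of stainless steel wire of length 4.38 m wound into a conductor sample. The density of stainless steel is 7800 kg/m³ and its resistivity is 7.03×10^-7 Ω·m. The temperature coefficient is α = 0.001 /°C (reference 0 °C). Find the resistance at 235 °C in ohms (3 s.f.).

A = m/(density·L) = 0.0094/(7800×4.38) = 2.7514e-07 m²
R = ρL/A = (7.03×10^-7)(4.38)/(2.7514e-07) = 11.19 Ω
R(235 °C) = 11.19 × (1 + 0.001×235) = 13.8 Ω

13.8 Ω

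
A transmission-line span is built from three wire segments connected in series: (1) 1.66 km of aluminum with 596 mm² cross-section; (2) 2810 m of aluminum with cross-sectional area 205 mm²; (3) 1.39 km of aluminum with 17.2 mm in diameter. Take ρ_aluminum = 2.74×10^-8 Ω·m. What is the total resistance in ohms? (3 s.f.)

0.616 Ω

Seg 1: A = 596 mm² = 5.960e-04 m²
R_1 = (2.74×10^-8)(1660)/(5.960e-04) = 0.07632 Ω
Seg 2: A = 205 mm² = 2.050e-04 m²
R_2 = (2.74×10^-8)(2810)/(2.050e-04) = 0.3756 Ω
Seg 3: A = π(d/2)² = π(8.6000e-03 m)² = 2.324e-04 m²
R_3 = (2.74×10^-8)(1390)/(2.324e-04) = 0.1639 Ω
R_total = R_1 + R_2 + R_3 = 0.616 Ω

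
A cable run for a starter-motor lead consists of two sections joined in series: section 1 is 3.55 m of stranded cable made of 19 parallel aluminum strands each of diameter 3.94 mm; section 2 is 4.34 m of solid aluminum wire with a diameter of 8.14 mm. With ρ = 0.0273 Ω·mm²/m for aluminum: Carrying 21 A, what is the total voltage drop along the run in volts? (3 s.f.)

ρ = 0.0273 Ω·mm²/m = 2.73×10^-8 Ω·m
Section 1: A_strand = π(1.9700e-03)² = 1.219e-05 m²; R₁ = ρL/(N·A_s) = (2.73×10^-8)(3.55)/(19×1.219e-05) = 4.184×10^-4 Ω
Section 2: A = π(d/2)² = π(4.0700e-03 m)² = 5.204e-05 m²
R₂ = (2.73×10^-8)(4.34)/(5.204e-05) = 0.002277 Ω
R = R₁ + R₂ = 0.002695 Ω
V = IR = 21 × 0.002695 = 0.0566 V

0.0566 V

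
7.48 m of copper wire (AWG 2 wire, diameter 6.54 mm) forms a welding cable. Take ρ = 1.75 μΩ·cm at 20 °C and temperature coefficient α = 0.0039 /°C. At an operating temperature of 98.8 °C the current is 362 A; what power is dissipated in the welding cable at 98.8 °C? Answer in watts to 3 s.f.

ρ = 1.75 μΩ·cm = 1.75×10^-8 Ω·m
A = π(6.54/2 mm)² = π(3.2700e-03 m)² = 3.359e-05 m²
R₍20₎ = ρL/A = (1.75×10^-8)(7.48)/(3.359e-05) = 0.003897 Ω
R₍98.8₎ = R₍20₎(1 + αΔT) = 0.003897 × (1 + 0.0039×78.8) = 0.005094 Ω
P = I²R = (362)² × 0.005094 = 668 W

668 W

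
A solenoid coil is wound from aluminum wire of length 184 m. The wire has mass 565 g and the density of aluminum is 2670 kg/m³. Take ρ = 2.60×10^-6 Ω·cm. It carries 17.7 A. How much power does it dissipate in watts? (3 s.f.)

1300 W

ρ = 2.60×10^-6 Ω·cm = 2.60×10^-8 Ω·m
A = m/(density·L) = 0.565/(2670×184) = 1.1501e-06 m²
R = ρL/A = (2.60×10^-8)(184)/(1.1501e-06) = 4.16 Ω
P = I²R = (17.7)² × 4.16 = 1300 W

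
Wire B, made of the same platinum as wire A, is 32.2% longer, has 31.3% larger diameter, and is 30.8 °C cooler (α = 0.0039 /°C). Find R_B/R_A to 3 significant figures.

R ∝ ρL/d² with ρ ∝ (1+αΔT), so R_B/R_A = (1 + 32.2/100) × (1 + 31.3/100)⁻² × (1 − 0.0039×30.8)
= 1.322 × 0.5801 × 0.8799 = 0.675

0.675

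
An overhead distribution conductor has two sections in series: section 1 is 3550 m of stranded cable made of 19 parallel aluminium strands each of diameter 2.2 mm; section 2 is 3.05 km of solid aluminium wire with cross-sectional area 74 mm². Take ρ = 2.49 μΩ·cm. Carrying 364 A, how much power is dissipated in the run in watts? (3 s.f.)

2.98×10^5 W

ρ = 2.49 μΩ·cm = 2.49×10^-8 Ω·m
Section 1: A_strand = π(1.1000e-03)² = 3.801e-06 m²; R₁ = ρL/(N·A_s) = (2.49×10^-8)(3550)/(19×3.801e-06) = 1.224 Ω
Section 2: A = 74 mm² = 7.400e-05 m²
R₂ = (2.49×10^-8)(3050)/(7.400e-05) = 1.026 Ω
R = R₁ + R₂ = 2.25 Ω
P = I²R = (364)² × 2.25 = 2.98×10^5 W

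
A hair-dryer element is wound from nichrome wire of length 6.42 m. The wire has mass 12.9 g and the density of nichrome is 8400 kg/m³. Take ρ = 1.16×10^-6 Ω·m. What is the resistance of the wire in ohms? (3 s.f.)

A = m/(density·L) = 0.0129/(8400×6.42) = 2.3921e-07 m²
R = ρL/A = (1.16×10^-6)(6.42)/(2.3921e-07) = 31.1 Ω

31.1 Ω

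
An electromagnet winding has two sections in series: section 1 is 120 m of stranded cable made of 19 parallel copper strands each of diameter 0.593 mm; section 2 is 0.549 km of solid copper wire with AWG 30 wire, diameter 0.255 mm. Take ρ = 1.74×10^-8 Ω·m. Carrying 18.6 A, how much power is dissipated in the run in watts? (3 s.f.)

64800 W

Section 1: A_strand = π(2.9650e-04)² = 2.762e-07 m²; R₁ = ρL/(N·A_s) = (1.74×10^-8)(120)/(19×2.762e-07) = 0.3979 Ω
Section 2: A = π(0.255/2 mm)² = π(1.2750e-04 m)² = 5.107e-08 m²
R₂ = (1.74×10^-8)(549)/(5.107e-08) = 187 Ω
R = R₁ + R₂ = 187.4 Ω
P = I²R = (18.6)² × 187.4 = 64800 W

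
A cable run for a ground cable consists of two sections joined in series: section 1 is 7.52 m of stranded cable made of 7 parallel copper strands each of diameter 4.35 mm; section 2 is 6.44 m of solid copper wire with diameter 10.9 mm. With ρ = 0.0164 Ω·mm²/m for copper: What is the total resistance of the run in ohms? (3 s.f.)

ρ = 0.0164 Ω·mm²/m = 1.64×10^-8 Ω·m
Section 1: A_strand = π(2.1750e-03)² = 1.486e-05 m²; R₁ = ρL/(N·A_s) = (1.64×10^-8)(7.52)/(7×1.486e-05) = 0.001185 Ω
Section 2: A = π(d/2)² = π(5.4500e-03 m)² = 9.331e-05 m²
R₂ = (1.64×10^-8)(6.44)/(9.331e-05) = 0.001132 Ω
R = R₁ + R₂ = 0.00232 Ω

0.00232 Ω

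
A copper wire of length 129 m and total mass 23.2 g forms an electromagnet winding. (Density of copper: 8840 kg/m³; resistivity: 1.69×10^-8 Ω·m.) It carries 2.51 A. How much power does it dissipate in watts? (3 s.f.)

A = m/(density·L) = 0.0232/(8840×129) = 2.0344e-08 m²
R = ρL/A = (1.69×10^-8)(129)/(2.0344e-08) = 107.2 Ω
P = I²R = (2.51)² × 107.2 = 675 W

675 W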